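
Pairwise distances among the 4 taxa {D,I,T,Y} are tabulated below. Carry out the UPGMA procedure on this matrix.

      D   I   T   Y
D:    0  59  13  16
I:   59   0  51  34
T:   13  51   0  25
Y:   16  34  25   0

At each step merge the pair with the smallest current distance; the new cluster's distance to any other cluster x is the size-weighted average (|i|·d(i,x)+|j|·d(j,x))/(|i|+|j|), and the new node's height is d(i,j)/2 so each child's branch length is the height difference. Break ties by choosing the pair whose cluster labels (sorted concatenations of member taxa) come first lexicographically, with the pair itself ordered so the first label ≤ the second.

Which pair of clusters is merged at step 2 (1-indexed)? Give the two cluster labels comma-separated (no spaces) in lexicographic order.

step 1: merge (D,T) at d=13; branch lengths D→13/2, T→13/2; new cluster DT
  updated: d(DT,I)=55, d(DT,Y)=41/2
step 2: merge (DT,Y) at d=41/2; branch lengths DT→15/4, Y→41/4; new cluster DTY
  updated: d(DTY,I)=48
step 3: merge (DTY,I) at d=48; branch lengths DTY→55/4, I→24; new cluster DITY
final tree: (((D:13/2,T:13/2):15/4,Y:41/4):55/4,I:24)
total length: 259/4

DT,Y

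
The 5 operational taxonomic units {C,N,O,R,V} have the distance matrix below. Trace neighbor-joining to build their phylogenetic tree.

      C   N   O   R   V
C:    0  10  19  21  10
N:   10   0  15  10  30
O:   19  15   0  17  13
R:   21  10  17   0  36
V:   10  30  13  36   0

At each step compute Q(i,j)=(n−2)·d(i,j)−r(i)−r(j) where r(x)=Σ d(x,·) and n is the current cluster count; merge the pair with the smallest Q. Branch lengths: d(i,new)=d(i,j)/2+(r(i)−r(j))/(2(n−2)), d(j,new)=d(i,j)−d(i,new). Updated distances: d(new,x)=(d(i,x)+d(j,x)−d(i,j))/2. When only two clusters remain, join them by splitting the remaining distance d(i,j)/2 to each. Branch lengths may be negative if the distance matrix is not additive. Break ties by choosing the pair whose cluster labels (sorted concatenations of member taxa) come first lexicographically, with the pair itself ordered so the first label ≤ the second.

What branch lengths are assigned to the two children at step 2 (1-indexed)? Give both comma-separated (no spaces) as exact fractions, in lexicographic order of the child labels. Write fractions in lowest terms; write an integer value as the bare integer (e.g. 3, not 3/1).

1. join C+V (d=10, Q=-119) ⇒ CV; edges |C|=1/6, |V|=59/6
  updated: d(CV,N)=15, d(CV,O)=11, d(CV,R)=47/2
2. join CV+O (d=11, Q=-141/2) ⇒ COV; edges |CV|=57/8, |O|=31/8
  updated: d(COV,N)=19/2, d(COV,R)=59/4
3. join COV+N (d=19/2, Q=-137/4) ⇒ CNOV; edges |COV|=57/8, |N|=19/8
  updated: d(CNOV,R)=61/8
4. join CNOV+R (d=61/8) ⇒ CNORV; edges |CNOV|=61/16, |R|=61/16
final tree: ((((C:1/6,V:59/6):57/8,O:31/8):57/8,N:19/8):61/16,R:61/16)
total length: 305/8

57/8,31/8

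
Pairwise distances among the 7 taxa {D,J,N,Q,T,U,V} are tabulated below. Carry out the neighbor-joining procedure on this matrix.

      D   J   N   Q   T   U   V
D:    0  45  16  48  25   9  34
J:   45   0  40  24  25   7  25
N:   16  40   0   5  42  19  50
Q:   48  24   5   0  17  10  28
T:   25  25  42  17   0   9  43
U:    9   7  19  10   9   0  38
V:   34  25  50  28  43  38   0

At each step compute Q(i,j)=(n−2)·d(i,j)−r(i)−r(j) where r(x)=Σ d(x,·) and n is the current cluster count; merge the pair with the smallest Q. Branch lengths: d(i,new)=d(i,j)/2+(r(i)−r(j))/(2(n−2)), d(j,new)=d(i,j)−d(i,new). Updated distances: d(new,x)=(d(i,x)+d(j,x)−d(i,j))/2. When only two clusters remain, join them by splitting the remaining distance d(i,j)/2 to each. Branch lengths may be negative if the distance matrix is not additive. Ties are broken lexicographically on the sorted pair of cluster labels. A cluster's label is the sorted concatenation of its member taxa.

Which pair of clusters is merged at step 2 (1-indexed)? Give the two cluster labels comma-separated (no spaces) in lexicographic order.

step 1: merge (N,Q) at d=5, Q=-279; branch lengths N→13/2, Q→-3/2; new cluster NQ
  updated: d(D,NQ)=59/2, d(J,NQ)=59/2, d(NQ,T)=27, d(NQ,U)=12, d(NQ,V)=73/2
step 2: merge (J,V) at d=25, Q=-208; branch lengths J→55/8, V→145/8; new cluster JV
  updated: d(D,JV)=27, d(JV,NQ)=41/2, d(JV,T)=43/2, d(JV,U)=10
step 3: merge (JV,NQ) at d=41/2, Q=-213/2; branch lengths JV→103/12, NQ→143/12; new cluster JNQV
  updated: d(D,JNQV)=18, d(JNQV,T)=14, d(JNQV,U)=3/4
step 4: merge (D,U) at d=9, Q=-211/4; branch lengths D→205/16, U→-61/16; new cluster DU
  updated: d(DU,JNQV)=39/8, d(DU,T)=25/2
step 5: merge (DU,JNQV) at d=39/8, Q=-251/8; branch lengths DU→27/16, JNQV→51/16; new cluster DJNQUV
  updated: d(DJNQUV,T)=173/16
step 6: merge (DJNQUV,T) at d=173/16; branch lengths DJNQUV→173/32, T→173/32; new cluster DJNQTUV
final tree: (((D:205/16,U:-61/16):27/16,((J:55/8,V:145/8):103/12,(N:13/2,Q:-3/2):143/12):51/16):173/32,T:173/32)
total length: 1203/16

J,V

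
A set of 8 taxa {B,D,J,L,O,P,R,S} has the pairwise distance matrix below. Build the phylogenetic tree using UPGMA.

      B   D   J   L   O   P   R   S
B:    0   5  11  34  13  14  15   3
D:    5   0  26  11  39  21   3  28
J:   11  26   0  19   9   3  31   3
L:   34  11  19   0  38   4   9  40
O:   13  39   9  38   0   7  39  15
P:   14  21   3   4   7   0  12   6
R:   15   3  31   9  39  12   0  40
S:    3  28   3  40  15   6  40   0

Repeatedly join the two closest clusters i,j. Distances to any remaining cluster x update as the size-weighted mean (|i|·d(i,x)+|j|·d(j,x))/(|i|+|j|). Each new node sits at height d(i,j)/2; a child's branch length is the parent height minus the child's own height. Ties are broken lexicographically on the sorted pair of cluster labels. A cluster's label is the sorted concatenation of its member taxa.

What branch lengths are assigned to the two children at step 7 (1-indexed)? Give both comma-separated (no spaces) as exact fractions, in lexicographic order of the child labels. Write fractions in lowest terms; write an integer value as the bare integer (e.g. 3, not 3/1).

step 1: merge (B,S) at d=3; branch lengths B→3/2, S→3/2; new cluster BS
  updated: d(BS,D)=33/2, d(BS,J)=7, d(BS,L)=37, d(BS,O)=14, d(BS,P)=10, d(BS,R)=55/2
step 2: merge (D,R) at d=3; branch lengths D→3/2, R→3/2; new cluster DR
  updated: d(BS,DR)=22, d(DR,J)=57/2, d(DR,L)=10, d(DR,O)=39, d(DR,P)=33/2
step 3: merge (J,P) at d=3; branch lengths J→3/2, P→3/2; new cluster JP
  updated: d(BS,JP)=17/2, d(DR,JP)=45/2, d(JP,L)=23/2, d(JP,O)=8
step 4: merge (JP,O) at d=8; branch lengths JP→5/2, O→4; new cluster JOP
  updated: d(BS,JOP)=31/3, d(DR,JOP)=28, d(JOP,L)=61/3
step 5: merge (DR,L) at d=10; branch lengths DR→7/2, L→5; new cluster DLR
  updated: d(BS,DLR)=27, d(DLR,JOP)=229/9
step 6: merge (BS,JOP) at d=31/3; branch lengths BS→11/3, JOP→7/6; new cluster BJOPS
  updated: d(BJOPS,DLR)=391/15
step 7: merge (BJOPS,DLR) at d=391/15; branch lengths BJOPS→118/15, DLR→241/30; new cluster BDJLOPRS
final tree: (((B:3/2,S:3/2):11/3,((J:3/2,P:3/2):5/2,O:4):7/6):118/15,((D:3/2,R:3/2):7/2,L:5):241/30)
total length: 671/15

118/15,241/30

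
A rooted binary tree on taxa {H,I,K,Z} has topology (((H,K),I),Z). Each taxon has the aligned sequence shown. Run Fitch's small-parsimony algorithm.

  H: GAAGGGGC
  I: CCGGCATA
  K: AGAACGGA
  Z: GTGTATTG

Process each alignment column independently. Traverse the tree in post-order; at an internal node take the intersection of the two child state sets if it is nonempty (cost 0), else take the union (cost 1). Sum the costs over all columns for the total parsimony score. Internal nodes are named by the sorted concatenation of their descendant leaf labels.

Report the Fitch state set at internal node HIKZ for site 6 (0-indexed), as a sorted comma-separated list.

T

site 0, node HK: H={G} ∪ K={A} → {A,G} (+1)
site 0, node HIK: HK={A,G} ∪ I={C} → {A,C,G} (+1)
site 0, node HIKZ: HIK={A,C,G} ∩ Z={G} → {G} (+0)
site 1, node HK: H={A} ∪ K={G} → {A,G} (+1)
site 1, node HIK: HK={A,G} ∪ I={C} → {A,C,G} (+1)
site 1, node HIKZ: HIK={A,C,G} ∪ Z={T} → {A,C,G,T} (+1)
site 2, node HK: H={A} ∩ K={A} → {A} (+0)
site 2, node HIK: HK={A} ∪ I={G} → {A,G} (+1)
site 2, node HIKZ: HIK={A,G} ∩ Z={G} → {G} (+0)
site 3, node HK: H={G} ∪ K={A} → {A,G} (+1)
site 3, node HIK: HK={A,G} ∩ I={G} → {G} (+0)
site 3, node HIKZ: HIK={G} ∪ Z={T} → {G,T} (+1)
site 4, node HK: H={G} ∪ K={C} → {C,G} (+1)
site 4, node HIK: HK={C,G} ∩ I={C} → {C} (+0)
site 4, node HIKZ: HIK={C} ∪ Z={A} → {A,C} (+1)
site 5, node HK: H={G} ∩ K={G} → {G} (+0)
site 5, node HIK: HK={G} ∪ I={A} → {A,G} (+1)
site 5, node HIKZ: HIK={A,G} ∪ Z={T} → {A,G,T} (+1)
site 6, node HK: H={G} ∩ K={G} → {G} (+0)
site 6, node HIK: HK={G} ∪ I={T} → {G,T} (+1)
site 6, node HIKZ: HIK={G,T} ∩ Z={T} → {T} (+0)
site 7, node HK: H={C} ∪ K={A} → {A,C} (+1)
site 7, node HIK: HK={A,C} ∩ I={A} → {A} (+0)
site 7, node HIKZ: HIK={A} ∪ Z={G} → {A,G} (+1)
per-site changes: [2, 3, 1, 2, 2, 2, 1, 2]; total = 15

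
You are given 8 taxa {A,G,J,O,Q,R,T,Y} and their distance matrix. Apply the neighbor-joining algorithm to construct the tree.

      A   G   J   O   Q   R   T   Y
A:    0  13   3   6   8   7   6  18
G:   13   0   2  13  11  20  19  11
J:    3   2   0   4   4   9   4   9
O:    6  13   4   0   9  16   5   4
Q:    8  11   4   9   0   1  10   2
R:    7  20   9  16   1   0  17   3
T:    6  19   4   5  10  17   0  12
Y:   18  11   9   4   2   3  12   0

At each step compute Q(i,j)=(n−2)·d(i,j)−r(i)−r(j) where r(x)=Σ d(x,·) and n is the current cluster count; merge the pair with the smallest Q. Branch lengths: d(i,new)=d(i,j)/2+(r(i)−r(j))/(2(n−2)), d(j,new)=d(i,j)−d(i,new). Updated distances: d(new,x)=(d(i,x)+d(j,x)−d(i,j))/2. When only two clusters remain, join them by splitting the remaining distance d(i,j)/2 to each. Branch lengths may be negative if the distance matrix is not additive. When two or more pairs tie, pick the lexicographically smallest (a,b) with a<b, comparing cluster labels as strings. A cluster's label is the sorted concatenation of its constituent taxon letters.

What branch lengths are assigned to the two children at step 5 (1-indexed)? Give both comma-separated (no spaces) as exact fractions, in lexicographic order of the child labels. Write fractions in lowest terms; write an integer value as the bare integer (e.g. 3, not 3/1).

75/32,59/32

step 1: merge (R,Y) at d=3, Q=-114; branch lengths R→8/3, Y→1/3; new cluster RY
  updated: d(A,RY)=11, d(G,RY)=14, d(J,RY)=15/2, d(O,RY)=17/2, d(Q,RY)=0, d(RY,T)=13
step 2: merge (Q,RY) at d=0, Q=-96; branch lengths Q→-6/5, RY→6/5; new cluster QRY
  updated: d(A,QRY)=19/2, d(G,QRY)=25/2, d(J,QRY)=23/4, d(O,QRY)=35/4, d(QRY,T)=23/2
step 3: merge (G,J) at d=2, Q=-281/4; branch lengths G→195/32, J→-131/32; new cluster GJ
  updated: d(A,GJ)=7, d(GJ,O)=15/2, d(GJ,QRY)=65/8, d(GJ,T)=21/2
step 4: merge (GJ,QRY) at d=65/8, Q=-373/8; branch lengths GJ→157/48, QRY→233/48; new cluster GJQRY
  updated: d(A,GJQRY)=67/16, d(GJQRY,O)=65/16, d(GJQRY,T)=111/16
step 5: merge (A,GJQRY) at d=67/16, Q=-23; branch lengths A→75/32, GJQRY→59/32; new cluster AGJQRY
  updated: d(AGJQRY,O)=47/16, d(AGJQRY,T)=35/8
step 6: merge (AGJQRY,O) at d=47/16, Q=-197/16; branch lengths AGJQRY→37/32, O→57/32; new cluster AGJOQRY
  updated: d(AGJOQRY,T)=103/32
step 7: merge (AGJOQRY,T) at d=103/32; branch lengths AGJOQRY→103/64, T→103/64; new cluster AGJOQRTY
final tree: (((A:75/32,((G:195/32,J:-131/32):157/48,(Q:-6/5,(R:8/3,Y:1/3):6/5):233/48):59/32):37/32,O:57/32):103/64,T:103/64)
total length: 751/32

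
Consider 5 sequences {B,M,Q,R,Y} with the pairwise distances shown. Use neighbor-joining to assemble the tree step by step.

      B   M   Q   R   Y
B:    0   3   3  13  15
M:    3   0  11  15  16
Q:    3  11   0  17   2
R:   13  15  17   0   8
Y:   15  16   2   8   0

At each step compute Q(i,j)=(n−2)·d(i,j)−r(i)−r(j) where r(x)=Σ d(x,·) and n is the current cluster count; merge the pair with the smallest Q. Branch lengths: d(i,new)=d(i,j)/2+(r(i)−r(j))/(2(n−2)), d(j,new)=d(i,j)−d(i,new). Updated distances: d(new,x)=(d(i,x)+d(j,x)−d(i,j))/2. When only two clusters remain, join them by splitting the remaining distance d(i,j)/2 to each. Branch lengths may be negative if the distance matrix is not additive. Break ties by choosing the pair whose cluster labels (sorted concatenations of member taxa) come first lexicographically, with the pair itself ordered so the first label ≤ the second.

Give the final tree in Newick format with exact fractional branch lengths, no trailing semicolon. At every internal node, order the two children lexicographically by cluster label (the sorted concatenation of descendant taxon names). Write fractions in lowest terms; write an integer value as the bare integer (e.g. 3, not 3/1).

((((B:-1/3,M:10/3):37/8,Q:7/8):37/8,R:59/8):5/16,Y:5/16)

step 1: merge (B,M) at d=3, Q=-70; branch lengths B→-1/3, M→10/3; new cluster BM
  updated: d(BM,Q)=11/2, d(BM,R)=25/2, d(BM,Y)=14
step 2: merge (BM,Q) at d=11/2, Q=-91/2; branch lengths BM→37/8, Q→7/8; new cluster BMQ
  updated: d(BMQ,R)=12, d(BMQ,Y)=21/4
step 3: merge (BMQ,R) at d=12, Q=-101/4; branch lengths BMQ→37/8, R→59/8; new cluster BMQR
  updated: d(BMQR,Y)=5/8
step 4: merge (BMQR,Y) at d=5/8; branch lengths BMQR→5/16, Y→5/16; new cluster BMQRY
final tree: ((((B:-1/3,M:10/3):37/8,Q:7/8):37/8,R:59/8):5/16,Y:5/16)
total length: 169/8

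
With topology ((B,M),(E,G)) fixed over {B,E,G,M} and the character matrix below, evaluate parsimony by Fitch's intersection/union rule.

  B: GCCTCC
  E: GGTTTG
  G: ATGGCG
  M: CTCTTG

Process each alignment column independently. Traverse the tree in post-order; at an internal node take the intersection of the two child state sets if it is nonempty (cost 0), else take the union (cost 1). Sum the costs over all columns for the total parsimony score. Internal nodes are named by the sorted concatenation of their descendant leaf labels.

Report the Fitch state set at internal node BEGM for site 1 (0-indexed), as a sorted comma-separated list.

T

BM@0: {G} ∪ {C} = {C,G} (union, +1)
EG@0: {G} ∪ {A} = {A,G} (union, +1)
BEGM@0: {C,G} ∩ {A,G} = {G} (intersection, +0)
BM@1: {C} ∪ {T} = {C,T} (union, +1)
EG@1: {G} ∪ {T} = {G,T} (union, +1)
BEGM@1: {C,T} ∩ {G,T} = {T} (intersection, +0)
BM@2: {C} ∩ {C} = {C} (intersection, +0)
EG@2: {T} ∪ {G} = {G,T} (union, +1)
BEGM@2: {C} ∪ {G,T} = {C,G,T} (union, +1)
BM@3: {T} ∩ {T} = {T} (intersection, +0)
EG@3: {T} ∪ {G} = {G,T} (union, +1)
BEGM@3: {T} ∩ {G,T} = {T} (intersection, +0)
BM@4: {C} ∪ {T} = {C,T} (union, +1)
EG@4: {T} ∪ {C} = {C,T} (union, +1)
BEGM@4: {C,T} ∩ {C,T} = {C,T} (intersection, +0)
BM@5: {C} ∪ {G} = {C,G} (union, +1)
EG@5: {G} ∩ {G} = {G} (intersection, +0)
BEGM@5: {C,G} ∩ {G} = {G} (intersection, +0)
per-site changes: [2, 2, 2, 1, 2, 1]; total = 10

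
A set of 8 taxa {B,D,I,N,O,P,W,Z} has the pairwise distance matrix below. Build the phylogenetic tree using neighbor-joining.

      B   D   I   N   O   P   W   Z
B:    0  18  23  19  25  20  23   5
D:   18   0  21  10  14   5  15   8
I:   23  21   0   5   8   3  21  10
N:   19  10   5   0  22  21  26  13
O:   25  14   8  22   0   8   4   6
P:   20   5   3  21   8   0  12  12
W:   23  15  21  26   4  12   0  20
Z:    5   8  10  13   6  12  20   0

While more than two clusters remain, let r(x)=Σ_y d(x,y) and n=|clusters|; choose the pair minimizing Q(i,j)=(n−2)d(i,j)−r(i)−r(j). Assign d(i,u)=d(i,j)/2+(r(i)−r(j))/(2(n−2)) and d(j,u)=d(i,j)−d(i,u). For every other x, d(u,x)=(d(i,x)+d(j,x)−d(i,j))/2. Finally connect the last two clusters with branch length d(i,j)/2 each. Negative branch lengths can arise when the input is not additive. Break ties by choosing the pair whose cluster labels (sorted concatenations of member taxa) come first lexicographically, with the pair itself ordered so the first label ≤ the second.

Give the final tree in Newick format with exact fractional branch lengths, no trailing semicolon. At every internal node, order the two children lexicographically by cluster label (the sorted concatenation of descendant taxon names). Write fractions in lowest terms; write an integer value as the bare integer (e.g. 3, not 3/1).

(((((B:73/10,Z:-23/10):23/4,(I:1/2,N:9/2):11/2):9/4,(O:-5/6,W:29/6):13/2):5/4,D:59/16):21/32,P:21/32)

1. join O+W (d=4, Q=-184) ⇒ OW; edges |O|=-5/6, |W|=29/6
  updated: d(B,OW)=22, d(D,OW)=25/2, d(I,OW)=25/2, d(N,OW)=22, d(OW,P)=8, d(OW,Z)=11
2. join B+Z (d=5, Q=-141) ⇒ BZ; edges |B|=73/10, |Z|=-23/10
  updated: d(BZ,D)=21/2, d(BZ,I)=14, d(BZ,N)=27/2, d(BZ,OW)=14, d(BZ,P)=27/2
3. join I+N (d=5, Q=-107) ⇒ IN; edges |I|=1/2, |N|=9/2
  updated: d(BZ,IN)=45/4, d(D,IN)=13, d(IN,OW)=59/4, d(IN,P)=19/2
4. join BZ+IN (d=45/4, Q=-64) ⇒ BINZ; edges |BZ|=23/4, |IN|=11/2
  updated: d(BINZ,D)=49/8, d(BINZ,OW)=35/4, d(BINZ,P)=47/8
5. join BINZ+OW (d=35/4, Q=-65/2) ⇒ BINOWZ; edges |BINZ|=9/4, |OW|=13/2
  updated: d(BINOWZ,D)=79/16, d(BINOWZ,P)=41/16
6. join BINOWZ+D (d=79/16, Q=-25/2) ⇒ BDINOWZ; edges |BINOWZ|=5/4, |D|=59/16
  updated: d(BDINOWZ,P)=21/16
7. join BDINOWZ+P (d=21/16) ⇒ BDINOPWZ; edges |BDINOWZ|=21/32, |P|=21/32
final tree: (((((B:73/10,Z:-23/10):23/4,(I:1/2,N:9/2):11/2):9/4,(O:-5/6,W:29/6):13/2):5/4,D:59/16):21/32,P:21/32)
total length: 161/4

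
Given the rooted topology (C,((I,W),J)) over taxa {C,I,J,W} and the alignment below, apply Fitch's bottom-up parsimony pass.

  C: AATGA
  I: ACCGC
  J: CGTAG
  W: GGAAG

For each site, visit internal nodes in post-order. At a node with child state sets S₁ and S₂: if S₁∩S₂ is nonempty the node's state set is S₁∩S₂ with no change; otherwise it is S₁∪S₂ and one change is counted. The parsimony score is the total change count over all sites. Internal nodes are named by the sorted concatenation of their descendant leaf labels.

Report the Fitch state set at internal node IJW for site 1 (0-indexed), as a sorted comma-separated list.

G

IW@0: {A} ∪ {G} = {A,G} (union, +1)
IJW@0: {A,G} ∪ {C} = {A,C,G} (union, +1)
CIJW@0: {A} ∩ {A,C,G} = {A} (intersection, +0)
IW@1: {C} ∪ {G} = {C,G} (union, +1)
IJW@1: {C,G} ∩ {G} = {G} (intersection, +0)
CIJW@1: {A} ∪ {G} = {A,G} (union, +1)
IW@2: {C} ∪ {A} = {A,C} (union, +1)
IJW@2: {A,C} ∪ {T} = {A,C,T} (union, +1)
CIJW@2: {T} ∩ {A,C,T} = {T} (intersection, +0)
IW@3: {G} ∪ {A} = {A,G} (union, +1)
IJW@3: {A,G} ∩ {A} = {A} (intersection, +0)
CIJW@3: {G} ∪ {A} = {A,G} (union, +1)
IW@4: {C} ∪ {G} = {C,G} (union, +1)
IJW@4: {C,G} ∩ {G} = {G} (intersection, +0)
CIJW@4: {A} ∪ {G} = {A,G} (union, +1)
per-site changes: [2, 2, 2, 2, 2]; total = 10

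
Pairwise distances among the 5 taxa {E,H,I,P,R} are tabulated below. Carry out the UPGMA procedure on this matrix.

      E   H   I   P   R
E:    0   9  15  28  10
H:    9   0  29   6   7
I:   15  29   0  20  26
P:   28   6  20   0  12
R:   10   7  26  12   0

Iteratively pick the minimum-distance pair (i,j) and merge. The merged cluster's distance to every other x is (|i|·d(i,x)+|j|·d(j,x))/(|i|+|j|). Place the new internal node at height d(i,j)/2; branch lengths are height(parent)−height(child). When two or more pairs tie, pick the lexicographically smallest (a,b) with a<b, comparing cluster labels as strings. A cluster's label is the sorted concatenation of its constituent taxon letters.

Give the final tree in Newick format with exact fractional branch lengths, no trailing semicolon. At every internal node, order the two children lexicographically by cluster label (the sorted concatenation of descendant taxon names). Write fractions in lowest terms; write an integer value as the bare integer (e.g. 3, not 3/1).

step 1: merge (H,P) at d=6; branch lengths H→3, P→3; new cluster HP
  updated: d(E,HP)=37/2, d(HP,I)=49/2, d(HP,R)=19/2
step 2: merge (HP,R) at d=19/2; branch lengths HP→7/4, R→19/4; new cluster HPR
  updated: d(E,HPR)=47/3, d(HPR,I)=25
step 3: merge (E,I) at d=15; branch lengths E→15/2, I→15/2; new cluster EI
  updated: d(EI,HPR)=61/3
step 4: merge (EI,HPR) at d=61/3; branch lengths EI→8/3, HPR→65/12; new cluster EHIPR
final tree: ((E:15/2,I:15/2):8/3,((H:3,P:3):7/4,R:19/4):65/12)
total length: 427/12

((E:15/2,I:15/2):8/3,((H:3,P:3):7/4,R:19/4):65/12)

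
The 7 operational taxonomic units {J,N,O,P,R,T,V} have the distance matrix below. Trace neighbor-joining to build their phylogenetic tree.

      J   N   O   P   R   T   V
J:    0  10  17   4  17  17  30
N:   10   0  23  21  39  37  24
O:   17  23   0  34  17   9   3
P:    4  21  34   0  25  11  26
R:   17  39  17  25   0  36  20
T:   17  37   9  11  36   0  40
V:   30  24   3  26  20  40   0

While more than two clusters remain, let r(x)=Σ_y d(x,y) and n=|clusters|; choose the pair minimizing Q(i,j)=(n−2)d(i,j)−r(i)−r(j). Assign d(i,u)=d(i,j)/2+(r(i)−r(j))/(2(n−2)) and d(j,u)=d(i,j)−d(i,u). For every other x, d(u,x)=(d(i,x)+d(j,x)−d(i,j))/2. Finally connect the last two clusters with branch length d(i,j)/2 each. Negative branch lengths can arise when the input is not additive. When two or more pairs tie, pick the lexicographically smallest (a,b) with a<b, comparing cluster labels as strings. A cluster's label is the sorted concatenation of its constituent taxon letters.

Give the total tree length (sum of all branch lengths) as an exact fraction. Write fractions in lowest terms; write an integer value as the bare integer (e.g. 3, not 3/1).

1. join O+V (d=3, Q=-231) ⇒ OV; edges |O|=-5/2, |V|=11/2
  updated: d(J,OV)=22, d(N,OV)=22, d(OV,P)=57/2, d(OV,R)=17, d(OV,T)=23
2. join OV+R (d=17, Q=-357/2) ⇒ ORV; edges |OV|=93/16, |R|=179/16
  updated: d(J,ORV)=11, d(N,ORV)=22, d(ORV,P)=73/4, d(ORV,T)=21
3. join P+T (d=11, Q=-429/4) ⇒ PT; edges |P|=5/24, |T|=259/24
  updated: d(J,PT)=5, d(N,PT)=47/2, d(ORV,PT)=113/8
4. join J+N (d=10, Q=-123/2) ⇒ JN; edges |J|=-19/8, |N|=99/8
  updated: d(JN,ORV)=23/2, d(JN,PT)=37/4
5. join JN+ORV (d=23/2, Q=-279/8) ⇒ JNORV; edges |JN|=53/16, |ORV|=131/16
  updated: d(JNORV,PT)=95/16
6. join JNORV+PT (d=95/16) ⇒ JNOPRTV; edges |JNORV|=95/32, |PT|=95/32
final tree: (((J:-19/8,N:99/8):53/16,((O:-5/2,V:11/2):93/16,R:179/16):131/16):95/32,(P:5/24,T:259/24):95/32)
total length: 935/16

935/16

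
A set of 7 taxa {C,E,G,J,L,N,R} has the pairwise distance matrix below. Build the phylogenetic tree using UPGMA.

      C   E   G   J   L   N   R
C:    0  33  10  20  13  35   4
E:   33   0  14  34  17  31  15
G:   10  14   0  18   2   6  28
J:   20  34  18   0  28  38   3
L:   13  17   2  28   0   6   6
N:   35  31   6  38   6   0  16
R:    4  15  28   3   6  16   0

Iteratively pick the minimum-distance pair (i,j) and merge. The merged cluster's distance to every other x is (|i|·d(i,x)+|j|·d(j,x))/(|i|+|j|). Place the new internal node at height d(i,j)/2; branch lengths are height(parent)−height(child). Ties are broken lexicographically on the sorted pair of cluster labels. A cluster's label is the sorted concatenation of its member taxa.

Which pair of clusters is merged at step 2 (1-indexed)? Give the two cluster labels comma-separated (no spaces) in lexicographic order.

J,R

1. join G+L (d=2) ⇒ GL; edges |G|=1, |L|=1
  updated: d(C,GL)=23/2, d(E,GL)=31/2, d(GL,J)=23, d(GL,N)=6, d(GL,R)=17
2. join J+R (d=3) ⇒ JR; edges |J|=3/2, |R|=3/2
  updated: d(C,JR)=12, d(E,JR)=49/2, d(GL,JR)=20, d(JR,N)=27
3. join GL+N (d=6) ⇒ GLN; edges |GL|=2, |N|=3
  updated: d(C,GLN)=58/3, d(E,GLN)=62/3, d(GLN,JR)=67/3
4. join C+JR (d=12) ⇒ CJR; edges |C|=6, |JR|=9/2
  updated: d(CJR,E)=82/3, d(CJR,GLN)=64/3
5. join E+GLN (d=62/3) ⇒ EGLN; edges |E|=31/3, |GLN|=22/3
  updated: d(CJR,EGLN)=137/6
6. join CJR+EGLN (d=137/6) ⇒ CEGJLNR; edges |CJR|=65/12, |EGLN|=13/12
final tree: ((C:6,(J:3/2,R:3/2):9/2):65/12,(E:31/3,((G:1,L:1):2,N:3):22/3):13/12)
total length: 134/3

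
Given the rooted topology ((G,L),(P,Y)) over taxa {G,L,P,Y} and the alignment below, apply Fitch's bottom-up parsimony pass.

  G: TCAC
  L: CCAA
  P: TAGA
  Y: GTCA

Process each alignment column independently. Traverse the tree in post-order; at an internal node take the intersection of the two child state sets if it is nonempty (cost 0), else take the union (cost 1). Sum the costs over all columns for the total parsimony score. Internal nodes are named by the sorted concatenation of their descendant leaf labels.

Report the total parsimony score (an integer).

7

GL@0: {T} ∪ {C} = {C,T} (union, +1)
PY@0: {T} ∪ {G} = {G,T} (union, +1)
GLPY@0: {C,T} ∩ {G,T} = {T} (intersection, +0)
GL@1: {C} ∩ {C} = {C} (intersection, +0)
PY@1: {A} ∪ {T} = {A,T} (union, +1)
GLPY@1: {C} ∪ {A,T} = {A,C,T} (union, +1)
GL@2: {A} ∩ {A} = {A} (intersection, +0)
PY@2: {G} ∪ {C} = {C,G} (union, +1)
GLPY@2: {A} ∪ {C,G} = {A,C,G} (union, +1)
GL@3: {C} ∪ {A} = {A,C} (union, +1)
PY@3: {A} ∩ {A} = {A} (intersection, +0)
GLPY@3: {A,C} ∩ {A} = {A} (intersection, +0)
per-site changes: [2, 2, 2, 1]; total = 7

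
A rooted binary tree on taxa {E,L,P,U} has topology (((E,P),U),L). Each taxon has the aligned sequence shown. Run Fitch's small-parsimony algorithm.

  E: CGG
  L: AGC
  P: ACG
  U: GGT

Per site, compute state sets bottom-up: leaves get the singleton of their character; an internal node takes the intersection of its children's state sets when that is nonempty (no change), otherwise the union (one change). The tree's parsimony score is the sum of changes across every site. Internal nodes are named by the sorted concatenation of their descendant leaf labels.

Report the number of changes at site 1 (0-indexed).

site 0, node EP: E={C} ∪ P={A} → {A,C} (+1)
site 0, node EPU: EP={A,C} ∪ U={G} → {A,C,G} (+1)
site 0, node ELPU: EPU={A,C,G} ∩ L={A} → {A} (+0)
site 1, node EP: E={G} ∪ P={C} → {C,G} (+1)
site 1, node EPU: EP={C,G} ∩ U={G} → {G} (+0)
site 1, node ELPU: EPU={G} ∩ L={G} → {G} (+0)
site 2, node EP: E={G} ∩ P={G} → {G} (+0)
site 2, node EPU: EP={G} ∪ U={T} → {G,T} (+1)
site 2, node ELPU: EPU={G,T} ∪ L={C} → {C,G,T} (+1)
per-site changes: [2, 1, 2]; total = 5

1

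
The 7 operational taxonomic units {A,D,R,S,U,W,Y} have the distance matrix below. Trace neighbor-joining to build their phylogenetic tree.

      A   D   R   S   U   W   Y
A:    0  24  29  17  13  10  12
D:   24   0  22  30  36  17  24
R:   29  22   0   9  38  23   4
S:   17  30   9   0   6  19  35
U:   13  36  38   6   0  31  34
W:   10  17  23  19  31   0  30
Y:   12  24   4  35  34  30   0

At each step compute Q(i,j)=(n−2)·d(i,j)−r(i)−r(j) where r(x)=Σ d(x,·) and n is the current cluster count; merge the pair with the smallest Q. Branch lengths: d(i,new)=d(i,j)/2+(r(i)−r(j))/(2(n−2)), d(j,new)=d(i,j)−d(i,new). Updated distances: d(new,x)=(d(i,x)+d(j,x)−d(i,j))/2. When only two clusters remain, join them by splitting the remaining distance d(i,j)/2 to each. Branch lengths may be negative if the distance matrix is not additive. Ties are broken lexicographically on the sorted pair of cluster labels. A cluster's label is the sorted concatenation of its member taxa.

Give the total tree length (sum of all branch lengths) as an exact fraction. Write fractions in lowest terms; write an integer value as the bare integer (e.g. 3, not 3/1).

911/16

step 1: merge (R,Y) at d=4, Q=-244; branch lengths R→3/5, Y→17/5; new cluster RY
  updated: d(A,RY)=37/2, d(D,RY)=21, d(RY,S)=20, d(RY,U)=34, d(RY,W)=49/2
step 2: merge (S,U) at d=6, Q=-188; branch lengths S→-1/2, U→13/2; new cluster SU
  updated: d(A,SU)=12, d(D,SU)=30, d(RY,SU)=24, d(SU,W)=22
step 3: merge (D,RY) at d=21, Q=-117; branch lengths D→67/6, RY→59/6; new cluster DRY
  updated: d(A,DRY)=43/4, d(DRY,SU)=33/2, d(DRY,W)=41/4
step 4: merge (A,SU) at d=12, Q=-237/4; branch lengths A→25/16, SU→167/16; new cluster ASU
  updated: d(ASU,DRY)=61/8, d(ASU,W)=10
step 5: merge (ASU,DRY) at d=61/8, Q=-223/8; branch lengths ASU→59/16, DRY→63/16; new cluster ADRSUY
  updated: d(ADRSUY,W)=101/16
step 6: merge (ADRSUY,W) at d=101/16; branch lengths ADRSUY→101/32, W→101/32; new cluster ADRSUWY
final tree: (((A:25/16,(S:-1/2,U:13/2):167/16):59/16,(D:67/6,(R:3/5,Y:17/5):59/6):63/16):101/32,W:101/32)
total length: 911/16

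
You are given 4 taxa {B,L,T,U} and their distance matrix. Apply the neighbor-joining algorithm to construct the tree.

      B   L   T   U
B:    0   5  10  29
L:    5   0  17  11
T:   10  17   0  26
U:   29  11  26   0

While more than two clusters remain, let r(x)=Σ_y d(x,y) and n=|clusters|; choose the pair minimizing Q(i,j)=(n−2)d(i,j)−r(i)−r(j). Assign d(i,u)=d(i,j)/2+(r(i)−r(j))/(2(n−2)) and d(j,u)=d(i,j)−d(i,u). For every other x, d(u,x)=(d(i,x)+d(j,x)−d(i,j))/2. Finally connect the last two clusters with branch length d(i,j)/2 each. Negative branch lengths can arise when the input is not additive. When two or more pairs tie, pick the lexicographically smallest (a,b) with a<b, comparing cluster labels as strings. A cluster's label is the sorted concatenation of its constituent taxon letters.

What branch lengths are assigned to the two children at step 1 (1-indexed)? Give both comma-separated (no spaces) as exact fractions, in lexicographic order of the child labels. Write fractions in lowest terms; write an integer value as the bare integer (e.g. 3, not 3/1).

11/4,29/4

iteration 1: select B,T (d=10, Q=-77); attach at lengths (11/4, 29/4); label the merged cluster BT
  updated: d(BT,L)=6, d(BT,U)=45/2
iteration 2: select BT,L (d=6, Q=-79/2); attach at lengths (35/4, -11/4); label the merged cluster BLT
  updated: d(BLT,U)=55/4
iteration 3: select BLT,U (d=55/4); attach at lengths (55/8, 55/8); label the merged cluster BLTU
final tree: (((B:11/4,T:29/4):35/4,L:-11/4):55/8,U:55/8)
total length: 119/4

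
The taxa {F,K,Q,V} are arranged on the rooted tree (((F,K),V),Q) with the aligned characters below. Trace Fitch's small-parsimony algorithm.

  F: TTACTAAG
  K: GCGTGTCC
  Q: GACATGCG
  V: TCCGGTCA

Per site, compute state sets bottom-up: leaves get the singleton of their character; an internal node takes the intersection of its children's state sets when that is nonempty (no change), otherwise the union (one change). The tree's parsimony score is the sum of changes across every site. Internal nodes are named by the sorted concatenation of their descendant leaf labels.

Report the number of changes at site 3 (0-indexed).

site 0, node FK: F={T} ∪ K={G} → {G,T} (+1)
site 0, node FKV: FK={G,T} ∩ V={T} → {T} (+0)
site 0, node FKQV: FKV={T} ∪ Q={G} → {G,T} (+1)
site 1, node FK: F={T} ∪ K={C} → {C,T} (+1)
site 1, node FKV: FK={C,T} ∩ V={C} → {C} (+0)
site 1, node FKQV: FKV={C} ∪ Q={A} → {A,C} (+1)
site 2, node FK: F={A} ∪ K={G} → {A,G} (+1)
site 2, node FKV: FK={A,G} ∪ V={C} → {A,C,G} (+1)
site 2, node FKQV: FKV={A,C,G} ∩ Q={C} → {C} (+0)
site 3, node FK: F={C} ∪ K={T} → {C,T} (+1)
site 3, node FKV: FK={C,T} ∪ V={G} → {C,G,T} (+1)
site 3, node FKQV: FKV={C,G,T} ∪ Q={A} → {A,C,G,T} (+1)
site 4, node FK: F={T} ∪ K={G} → {G,T} (+1)
site 4, node FKV: FK={G,T} ∩ V={G} → {G} (+0)
site 4, node FKQV: FKV={G} ∪ Q={T} → {G,T} (+1)
site 5, node FK: F={A} ∪ K={T} → {A,T} (+1)
site 5, node FKV: FK={A,T} ∩ V={T} → {T} (+0)
site 5, node FKQV: FKV={T} ∪ Q={G} → {G,T} (+1)
site 6, node FK: F={A} ∪ K={C} → {A,C} (+1)
site 6, node FKV: FK={A,C} ∩ V={C} → {C} (+0)
site 6, node FKQV: FKV={C} ∩ Q={C} → {C} (+0)
site 7, node FK: F={G} ∪ K={C} → {C,G} (+1)
site 7, node FKV: FK={C,G} ∪ V={A} → {A,C,G} (+1)
site 7, node FKQV: FKV={A,C,G} ∩ Q={G} → {G} (+0)
per-site changes: [2, 2, 2, 3, 2, 2, 1, 2]; total = 16

3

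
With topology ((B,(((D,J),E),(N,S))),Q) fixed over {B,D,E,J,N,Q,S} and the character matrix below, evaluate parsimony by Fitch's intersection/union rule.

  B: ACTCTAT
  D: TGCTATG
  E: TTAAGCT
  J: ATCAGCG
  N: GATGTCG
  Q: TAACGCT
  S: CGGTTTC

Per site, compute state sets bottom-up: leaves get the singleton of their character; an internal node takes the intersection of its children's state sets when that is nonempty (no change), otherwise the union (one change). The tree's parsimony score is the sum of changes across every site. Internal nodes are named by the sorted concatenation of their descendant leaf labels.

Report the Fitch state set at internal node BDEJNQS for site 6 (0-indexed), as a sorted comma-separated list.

DJ@0: {T} ∪ {A} = {A,T} (union, +1)
DEJ@0: {A,T} ∩ {T} = {T} (intersection, +0)
NS@0: {G} ∪ {C} = {C,G} (union, +1)
DEJNS@0: {T} ∪ {C,G} = {C,G,T} (union, +1)
BDEJNS@0: {A} ∪ {C,G,T} = {A,C,G,T} (union, +1)
BDEJNQS@0: {A,C,G,T} ∩ {T} = {T} (intersection, +0)
DJ@1: {G} ∪ {T} = {G,T} (union, +1)
DEJ@1: {G,T} ∩ {T} = {T} (intersection, +0)
NS@1: {A} ∪ {G} = {A,G} (union, +1)
DEJNS@1: {T} ∪ {A,G} = {A,G,T} (union, +1)
BDEJNS@1: {C} ∪ {A,G,T} = {A,C,G,T} (union, +1)
BDEJNQS@1: {A,C,G,T} ∩ {A} = {A} (intersection, +0)
DJ@2: {C} ∩ {C} = {C} (intersection, +0)
DEJ@2: {C} ∪ {A} = {A,C} (union, +1)
NS@2: {T} ∪ {G} = {G,T} (union, +1)
DEJNS@2: {A,C} ∪ {G,T} = {A,C,G,T} (union, +1)
BDEJNS@2: {T} ∩ {A,C,G,T} = {T} (intersection, +0)
BDEJNQS@2: {T} ∪ {A} = {A,T} (union, +1)
DJ@3: {T} ∪ {A} = {A,T} (union, +1)
DEJ@3: {A,T} ∩ {A} = {A} (intersection, +0)
NS@3: {G} ∪ {T} = {G,T} (union, +1)
DEJNS@3: {A} ∪ {G,T} = {A,G,T} (union, +1)
BDEJNS@3: {C} ∪ {A,G,T} = {A,C,G,T} (union, +1)
BDEJNQS@3: {A,C,G,T} ∩ {C} = {C} (intersection, +0)
DJ@4: {A} ∪ {G} = {A,G} (union, +1)
DEJ@4: {A,G} ∩ {G} = {G} (intersection, +0)
NS@4: {T} ∩ {T} = {T} (intersection, +0)
DEJNS@4: {G} ∪ {T} = {G,T} (union, +1)
BDEJNS@4: {T} ∩ {G,T} = {T} (intersection, +0)
BDEJNQS@4: {T} ∪ {G} = {G,T} (union, +1)
DJ@5: {T} ∪ {C} = {C,T} (union, +1)
DEJ@5: {C,T} ∩ {C} = {C} (intersection, +0)
NS@5: {C} ∪ {T} = {C,T} (union, +1)
DEJNS@5: {C} ∩ {C,T} = {C} (intersection, +0)
BDEJNS@5: {A} ∪ {C} = {A,C} (union, +1)
BDEJNQS@5: {A,C} ∩ {C} = {C} (intersection, +0)
DJ@6: {G} ∩ {G} = {G} (intersection, +0)
DEJ@6: {G} ∪ {T} = {G,T} (union, +1)
NS@6: {G} ∪ {C} = {C,G} (union, +1)
DEJNS@6: {G,T} ∩ {C,G} = {G} (intersection, +0)
BDEJNS@6: {T} ∪ {G} = {G,T} (union, +1)
BDEJNQS@6: {G,T} ∩ {T} = {T} (intersection, +0)
per-site changes: [4, 4, 4, 4, 3, 3, 3]; total = 25

T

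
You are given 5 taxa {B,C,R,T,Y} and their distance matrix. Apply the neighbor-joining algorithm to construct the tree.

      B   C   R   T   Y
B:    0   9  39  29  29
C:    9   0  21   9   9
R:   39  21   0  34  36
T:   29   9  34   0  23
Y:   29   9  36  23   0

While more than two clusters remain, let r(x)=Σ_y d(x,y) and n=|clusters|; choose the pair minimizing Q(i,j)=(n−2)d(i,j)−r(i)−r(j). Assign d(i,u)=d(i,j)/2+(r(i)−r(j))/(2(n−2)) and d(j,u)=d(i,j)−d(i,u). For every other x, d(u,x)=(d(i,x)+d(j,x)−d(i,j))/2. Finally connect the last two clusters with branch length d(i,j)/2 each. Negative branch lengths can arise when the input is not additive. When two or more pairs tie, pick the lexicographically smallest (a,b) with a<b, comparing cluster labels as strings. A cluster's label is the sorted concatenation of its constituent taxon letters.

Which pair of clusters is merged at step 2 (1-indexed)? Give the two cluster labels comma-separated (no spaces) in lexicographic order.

BC,R

iteration 1: select B,C (d=9, Q=-127); attach at lengths (85/6, -31/6); label the merged cluster BC
  updated: d(BC,R)=51/2, d(BC,T)=29/2, d(BC,Y)=29/2
iteration 2: select BC,R (d=51/2, Q=-99); attach at lengths (5/2, 23); label the merged cluster BCR
  updated: d(BCR,T)=23/2, d(BCR,Y)=25/2
iteration 3: select BCR,T (d=23/2, Q=-47); attach at lengths (1/2, 11); label the merged cluster BCRT
  updated: d(BCRT,Y)=12
iteration 4: select BCRT,Y (d=12); attach at lengths (6, 6); label the merged cluster BCRTY
final tree: ((((B:85/6,C:-31/6):5/2,R:23):1/2,T:11):6,Y:6)
total length: 58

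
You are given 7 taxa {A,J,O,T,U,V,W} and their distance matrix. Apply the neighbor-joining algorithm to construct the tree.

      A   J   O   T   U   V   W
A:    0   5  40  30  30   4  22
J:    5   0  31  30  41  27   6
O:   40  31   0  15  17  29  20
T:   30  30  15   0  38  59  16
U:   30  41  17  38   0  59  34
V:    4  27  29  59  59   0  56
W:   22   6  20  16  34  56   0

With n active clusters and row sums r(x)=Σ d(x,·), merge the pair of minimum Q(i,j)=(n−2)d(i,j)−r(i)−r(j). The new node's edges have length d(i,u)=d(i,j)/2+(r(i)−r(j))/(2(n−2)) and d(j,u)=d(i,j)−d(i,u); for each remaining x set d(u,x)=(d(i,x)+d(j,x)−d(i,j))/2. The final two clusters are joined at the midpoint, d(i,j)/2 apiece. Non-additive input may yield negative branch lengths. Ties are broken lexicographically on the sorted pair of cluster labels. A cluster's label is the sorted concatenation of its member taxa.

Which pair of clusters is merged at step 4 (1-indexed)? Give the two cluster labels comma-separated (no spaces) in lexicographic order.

AJV,W

1. join A+V (d=4, Q=-345) ⇒ AV; edges |A|=-83/10, |V|=123/10
  updated: d(AV,J)=14, d(AV,O)=65/2, d(AV,T)=85/2, d(AV,U)=85/2, d(AV,W)=37
2. join AV+J (d=14, Q=-469/2) ⇒ AJV; edges |AV|=205/16, |J|=19/16
  updated: d(AJV,O)=99/4, d(AJV,T)=117/4, d(AJV,U)=139/4, d(AJV,W)=29/2
3. join O+U (d=17, Q=-299/2) ⇒ OU; edges |O|=2/3, |U|=49/3
  updated: d(AJV,OU)=85/4, d(OU,T)=18, d(OU,W)=37/2
4. join AJV+W (d=29/2, Q=-85) ⇒ AJVW; edges |AJV|=45/4, |W|=13/4
  updated: d(AJVW,OU)=101/8, d(AJVW,T)=123/8
5. join AJVW+OU (d=101/8, Q=-46) ⇒ AJOUVW; edges |AJVW|=5, |OU|=61/8
  updated: d(AJOUVW,T)=83/8
6. join AJOUVW+T (d=83/8) ⇒ AJOTUVW; edges |AJOUVW|=83/16, |T|=83/16
final tree: (((((A:-83/10,V:123/10):205/16,J:19/16):45/4,W:13/4):5,(O:2/3,U:49/3):61/8):83/16,T:83/16)
total length: 145/2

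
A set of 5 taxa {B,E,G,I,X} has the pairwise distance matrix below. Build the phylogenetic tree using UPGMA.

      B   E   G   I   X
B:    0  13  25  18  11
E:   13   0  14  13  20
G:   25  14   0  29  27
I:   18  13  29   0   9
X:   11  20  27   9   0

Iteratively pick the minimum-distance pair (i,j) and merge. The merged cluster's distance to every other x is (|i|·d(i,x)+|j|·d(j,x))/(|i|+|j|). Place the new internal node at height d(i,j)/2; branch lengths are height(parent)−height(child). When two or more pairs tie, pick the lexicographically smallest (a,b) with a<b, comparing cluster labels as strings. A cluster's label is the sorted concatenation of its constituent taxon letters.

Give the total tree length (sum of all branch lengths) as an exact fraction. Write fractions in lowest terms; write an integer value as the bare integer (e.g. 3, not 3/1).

85/2

step 1: merge (I,X) at d=9; branch lengths I→9/2, X→9/2; new cluster IX
  updated: d(B,IX)=29/2, d(E,IX)=33/2, d(G,IX)=28
step 2: merge (B,E) at d=13; branch lengths B→13/2, E→13/2; new cluster BE
  updated: d(BE,G)=39/2, d(BE,IX)=31/2
step 3: merge (BE,IX) at d=31/2; branch lengths BE→5/4, IX→13/4; new cluster BEIX
  updated: d(BEIX,G)=95/4
step 4: merge (BEIX,G) at d=95/4; branch lengths BEIX→33/8, G→95/8; new cluster BEGIX
final tree: (((B:13/2,E:13/2):5/4,(I:9/2,X:9/2):13/4):33/8,G:95/8)
total length: 85/2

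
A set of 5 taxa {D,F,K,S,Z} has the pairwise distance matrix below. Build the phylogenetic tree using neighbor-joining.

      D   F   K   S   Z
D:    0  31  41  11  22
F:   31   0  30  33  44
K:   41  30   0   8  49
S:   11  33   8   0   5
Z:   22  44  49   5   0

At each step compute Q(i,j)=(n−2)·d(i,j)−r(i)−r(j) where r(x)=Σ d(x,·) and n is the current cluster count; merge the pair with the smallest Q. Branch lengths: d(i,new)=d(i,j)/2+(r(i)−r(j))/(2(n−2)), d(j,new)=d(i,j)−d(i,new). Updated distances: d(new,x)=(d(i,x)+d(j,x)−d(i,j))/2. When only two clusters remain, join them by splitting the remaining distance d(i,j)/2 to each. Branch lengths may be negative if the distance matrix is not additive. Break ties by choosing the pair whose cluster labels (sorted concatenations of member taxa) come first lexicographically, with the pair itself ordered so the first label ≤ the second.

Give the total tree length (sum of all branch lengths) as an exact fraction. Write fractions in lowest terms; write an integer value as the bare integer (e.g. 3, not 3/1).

121/2

1. join F+K (d=30, Q=-176) ⇒ FK; edges |F|=50/3, |K|=40/3
  updated: d(D,FK)=21, d(FK,S)=11/2, d(FK,Z)=63/2
2. join D+FK (d=21, Q=-70) ⇒ DFK; edges |D|=19/2, |FK|=23/2
  updated: d(DFK,S)=-9/4, d(DFK,Z)=65/4
3. join DFK+S (d=-9/4, Q=-19) ⇒ DFKS; edges |DFK|=9/2, |S|=-27/4
  updated: d(DFKS,Z)=47/4
4. join DFKS+Z (d=47/4) ⇒ DFKSZ; edges |DFKS|=47/8, |Z|=47/8
final tree: (((D:19/2,(F:50/3,K:40/3):23/2):9/2,S:-27/4):47/8,Z:47/8)
total length: 121/2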